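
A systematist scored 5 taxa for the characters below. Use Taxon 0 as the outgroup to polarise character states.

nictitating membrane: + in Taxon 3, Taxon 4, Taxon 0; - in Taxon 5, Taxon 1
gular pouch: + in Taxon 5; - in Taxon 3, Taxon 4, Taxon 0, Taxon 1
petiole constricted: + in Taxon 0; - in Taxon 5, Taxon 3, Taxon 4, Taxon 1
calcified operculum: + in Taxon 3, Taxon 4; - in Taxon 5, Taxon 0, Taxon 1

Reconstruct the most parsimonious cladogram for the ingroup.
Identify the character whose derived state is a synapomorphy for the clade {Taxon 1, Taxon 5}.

Character polarity is set by the outgroup: the derived state is whichever differs from the outgroup's state, so for nictitating membrane, petiole constricted the derived state is '-', and for the remaining characters it is '+'.
Only Taxon 1 and Taxon 5 show the derived state '-' for nictitating membrane, supporting them as a clade.
gular pouch (derived state '+') is unique to Taxon 5 (autapomorphy; uninformative for grouping).
petiole constricted (derived state '-') is shared by all ingroup taxa — unites the whole ingroup.
calcified operculum (derived state '+') is shared by Taxon 3 and Taxon 4 — a synapomorphy uniting that clade.
Most parsimonious ingroup topology: ((Taxon 3,Taxon 4),(Taxon 5,Taxon 1)).
The clade {Taxon 1, Taxon 5} is supported by nictitating membrane: its derived state '-' occurs in exactly those taxa and in no other taxon (including the outgroup).

nictitating membrane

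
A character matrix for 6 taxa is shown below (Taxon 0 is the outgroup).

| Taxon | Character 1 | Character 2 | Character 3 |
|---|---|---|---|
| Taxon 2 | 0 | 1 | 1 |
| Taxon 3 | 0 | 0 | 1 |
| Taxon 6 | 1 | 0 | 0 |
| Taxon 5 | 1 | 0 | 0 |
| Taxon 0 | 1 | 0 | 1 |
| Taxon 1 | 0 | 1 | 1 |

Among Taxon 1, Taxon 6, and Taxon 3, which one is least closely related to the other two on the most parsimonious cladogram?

Character polarity is set by the outgroup: the derived state is whichever differs from the outgroup's state, so for Character 1, Character 3 the derived state is '0', and for the remaining characters it is '1'.
Only Taxon 1, Taxon 2, and Taxon 3 show the derived state '0' for Character 1, supporting them as a clade.
Only Taxon 1 and Taxon 2 show the derived state '1' for Character 2, supporting them as a clade.
Only Taxon 5 and Taxon 6 show the derived state '0' for Character 3, supporting them as a clade.
Most parsimonious ingroup topology: ((Taxon 3,(Taxon 1,Taxon 2)),(Taxon 5,Taxon 6)).
Taxon 3 and Taxon 1 share a more recent common ancestor with each other than either does with Taxon 6, so Taxon 6 is the least closely related of the three.

Taxon 6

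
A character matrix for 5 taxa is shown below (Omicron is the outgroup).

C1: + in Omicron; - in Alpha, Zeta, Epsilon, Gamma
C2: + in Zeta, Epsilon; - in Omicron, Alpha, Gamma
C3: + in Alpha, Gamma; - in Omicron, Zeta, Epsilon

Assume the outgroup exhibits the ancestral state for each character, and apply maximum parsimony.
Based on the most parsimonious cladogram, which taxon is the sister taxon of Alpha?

Character polarity is set by the outgroup: the derived state is whichever differs from the outgroup's state, so for C1 the derived state is '-', and for the remaining characters it is '+'.
C1 (derived state '-') is shared by all ingroup taxa — unites the whole ingroup.
C2: derived state '+' in Epsilon and Zeta only — synapomorphy for {Epsilon, Zeta}.
C3 (derived state '+') is shared by Alpha and Gamma — a synapomorphy uniting that clade.
Most parsimonious ingroup topology: ((Alpha,Gamma),(Zeta,Epsilon)).
Alpha and Gamma form a cherry on this tree, so they are sister taxa.

Gamma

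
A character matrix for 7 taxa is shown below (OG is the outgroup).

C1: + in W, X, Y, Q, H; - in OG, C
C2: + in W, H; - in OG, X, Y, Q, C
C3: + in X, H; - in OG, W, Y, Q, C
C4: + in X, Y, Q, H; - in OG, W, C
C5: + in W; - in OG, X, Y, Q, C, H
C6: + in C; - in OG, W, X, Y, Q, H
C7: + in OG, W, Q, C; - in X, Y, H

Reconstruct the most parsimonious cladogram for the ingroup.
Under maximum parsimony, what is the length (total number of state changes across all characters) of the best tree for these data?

Character polarity is set by the outgroup: the derived state is whichever differs from the outgroup's state, so for C7 the derived state is '-', and for the remaining characters it is '+'.
Only H, Q, W, X, and Y show the derived state '+' for C1, supporting them as a clade.
C2 groups H and W, which is incompatible with the clades supported by the remaining characters; treating it as convergent (homoplasy) costs fewer steps than any alternative tree.
C3 (derived state '+') is shared by H and X — a synapomorphy uniting that clade.
C4: derived state '+' in H, Q, X, and Y only — synapomorphy for {H, Q, X, Y}.
C5 (derived state '+') is unique to W (autapomorphy; uninformative for grouping).
C6 (derived state '+') is unique to C (autapomorphy; uninformative for grouping).
C7: derived state '-' in H, X, and Y only — synapomorphy for {H, X, Y}.
Most parsimonious ingroup topology: ((W,(((X,H),Y),Q)),C).
Changes per character on this tree: C1: 1; C2: 2; C3: 1; C4: 1; C5: 1; C6: 1; C7: 1.
Total = 8.

8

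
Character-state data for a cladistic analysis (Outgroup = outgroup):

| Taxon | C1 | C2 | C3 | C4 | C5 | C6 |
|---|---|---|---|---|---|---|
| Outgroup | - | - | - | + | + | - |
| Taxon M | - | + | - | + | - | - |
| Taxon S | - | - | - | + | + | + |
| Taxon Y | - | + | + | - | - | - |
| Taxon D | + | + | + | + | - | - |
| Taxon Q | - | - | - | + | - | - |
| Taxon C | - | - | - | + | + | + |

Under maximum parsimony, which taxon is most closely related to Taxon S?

Character polarity is set by the outgroup: the derived state is whichever differs from the outgroup's state, so for C4, C5 the derived state is '-', and for the remaining characters it is '+'.
C1: derived state '+' in Taxon D only — an autapomorphy, so it tells us nothing about relationships among taxa.
C2: derived state '+' in Taxon D, Taxon M, and Taxon Y only — synapomorphy for {Taxon D, Taxon M, Taxon Y}.
C3 (derived state '+') is shared by Taxon D and Taxon Y — a synapomorphy uniting that clade.
C4 (derived state '-') is unique to Taxon Y (autapomorphy; uninformative for grouping).
C5 (derived state '-') is shared by Taxon D, Taxon M, Taxon Q, and Taxon Y — a synapomorphy uniting that clade.
Only Taxon C and Taxon S show the derived state '+' for C6, supporting them as a clade.
Most parsimonious ingroup topology: (((Taxon M,(Taxon Y,Taxon D)),Taxon Q),(Taxon S,Taxon C)).
Taxon S and Taxon C form a cherry on this tree, so they are sister taxa.

Taxon C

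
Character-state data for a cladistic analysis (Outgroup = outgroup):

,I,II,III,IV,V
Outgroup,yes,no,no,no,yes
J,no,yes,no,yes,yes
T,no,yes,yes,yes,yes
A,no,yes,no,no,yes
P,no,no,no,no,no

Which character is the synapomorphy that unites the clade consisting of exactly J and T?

Character polarity is set by the outgroup: the derived state is whichever differs from the outgroup's state, so for I, V the derived state is 'no', and for the remaining characters it is 'yes'.
I (derived state 'no') is shared by all ingroup taxa — unites the whole ingroup.
II: derived state 'yes' in A, J, and T only — synapomorphy for {A, J, T}.
III (derived state 'yes') is unique to T (autapomorphy; uninformative for grouping).
IV: derived state 'yes' in J and T only — synapomorphy for {J, T}.
V: derived state 'no' in P only — an autapomorphy, so it tells us nothing about relationships among taxa.
Most parsimonious ingroup topology: (((J,T),A),P).
The clade {J, T} is supported by IV: its derived state 'yes' occurs in exactly those taxa and in no other taxon (including the outgroup).

IV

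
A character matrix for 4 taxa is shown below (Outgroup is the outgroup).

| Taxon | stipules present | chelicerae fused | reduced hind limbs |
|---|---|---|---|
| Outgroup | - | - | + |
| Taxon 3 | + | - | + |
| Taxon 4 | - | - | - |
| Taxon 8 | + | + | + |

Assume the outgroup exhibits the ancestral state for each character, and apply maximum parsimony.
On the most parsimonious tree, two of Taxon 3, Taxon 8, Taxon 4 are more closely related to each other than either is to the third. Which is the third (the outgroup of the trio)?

Taxon 4

Character polarity is set by the outgroup: the derived state is whichever differs from the outgroup's state, so for reduced hind limbs the derived state is '-', and for the remaining characters it is '+'.
stipules present (derived state '+') is shared by Taxon 3 and Taxon 8 — a synapomorphy uniting that clade.
chelicerae fused (derived state '+') is unique to Taxon 8 (autapomorphy; uninformative for grouping).
reduced hind limbs: derived state '-' in Taxon 4 only — an autapomorphy, so it tells us nothing about relationships among taxa.
Most parsimonious ingroup topology: ((Taxon 3,Taxon 8),Taxon 4).
Taxon 3 and Taxon 8 share a more recent common ancestor with each other than either does with Taxon 4, so Taxon 4 is the least closely related of the three.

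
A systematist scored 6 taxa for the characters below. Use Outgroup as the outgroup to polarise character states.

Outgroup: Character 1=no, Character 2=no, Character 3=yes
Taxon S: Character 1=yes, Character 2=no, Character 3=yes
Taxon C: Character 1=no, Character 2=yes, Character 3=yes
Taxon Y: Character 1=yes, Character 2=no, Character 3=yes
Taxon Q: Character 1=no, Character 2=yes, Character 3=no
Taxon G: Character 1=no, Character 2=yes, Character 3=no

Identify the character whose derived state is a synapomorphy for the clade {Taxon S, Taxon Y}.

Character 1

Character polarity is set by the outgroup: the derived state is whichever differs from the outgroup's state, so for Character 3 the derived state is 'no', and for the remaining characters it is 'yes'.
Character 1 (derived state 'yes') is shared by Taxon S and Taxon Y — a synapomorphy uniting that clade.
Only Taxon C, Taxon G, and Taxon Q show the derived state 'yes' for Character 2, supporting them as a clade.
Character 3: derived state 'no' in Taxon G and Taxon Q only — synapomorphy for {Taxon G, Taxon Q}.
Most parsimonious ingroup topology: ((Taxon S,Taxon Y),(Taxon C,(Taxon Q,Taxon G))).
The clade {Taxon S, Taxon Y} is supported by Character 1: its derived state 'yes' occurs in exactly those taxa and in no other taxon (including the outgroup).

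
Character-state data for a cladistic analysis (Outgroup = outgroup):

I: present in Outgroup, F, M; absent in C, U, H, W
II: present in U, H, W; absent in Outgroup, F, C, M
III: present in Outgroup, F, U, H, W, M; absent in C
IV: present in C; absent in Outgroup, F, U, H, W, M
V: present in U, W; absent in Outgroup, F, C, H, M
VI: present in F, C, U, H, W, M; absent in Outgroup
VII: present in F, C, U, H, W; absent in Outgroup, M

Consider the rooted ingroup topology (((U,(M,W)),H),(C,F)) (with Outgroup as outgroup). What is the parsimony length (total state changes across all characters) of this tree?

Map each character onto (((U,(M,W)),H),(C,F)) (rooted by Outgroup) and count the minimum state changes it requires (Fitch parsimony):
I: 3; II: 2; III: 1; IV: 1; V: 2; VI: 1; VII: 2.
Total tree length = 12.

12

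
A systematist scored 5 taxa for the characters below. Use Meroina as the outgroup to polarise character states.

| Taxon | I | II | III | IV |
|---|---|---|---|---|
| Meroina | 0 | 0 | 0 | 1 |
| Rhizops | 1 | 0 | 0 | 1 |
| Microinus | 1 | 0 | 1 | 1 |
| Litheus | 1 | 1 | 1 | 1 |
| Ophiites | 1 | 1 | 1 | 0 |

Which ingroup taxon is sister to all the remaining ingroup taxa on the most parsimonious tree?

Rhizops

Character polarity is set by the outgroup: the derived state is whichever differs from the outgroup's state, so for IV the derived state is '0', and for the remaining characters it is '1'.
All ingroup taxa share the derived state '1' for I; it defines the ingroup but does not resolve relationships within it.
II (derived state '1') is shared by Litheus and Ophiites — a synapomorphy uniting that clade.
Only Litheus, Microinus, and Ophiites show the derived state '1' for III, supporting them as a clade.
IV (derived state '0') is unique to Ophiites (autapomorphy; uninformative for grouping).
Most parsimonious ingroup topology: (Rhizops,(Microinus,(Litheus,Ophiites))).
Rhizops is sister to the clade containing all other ingroup taxa, so it is the earliest-diverging (most basal) ingroup lineage.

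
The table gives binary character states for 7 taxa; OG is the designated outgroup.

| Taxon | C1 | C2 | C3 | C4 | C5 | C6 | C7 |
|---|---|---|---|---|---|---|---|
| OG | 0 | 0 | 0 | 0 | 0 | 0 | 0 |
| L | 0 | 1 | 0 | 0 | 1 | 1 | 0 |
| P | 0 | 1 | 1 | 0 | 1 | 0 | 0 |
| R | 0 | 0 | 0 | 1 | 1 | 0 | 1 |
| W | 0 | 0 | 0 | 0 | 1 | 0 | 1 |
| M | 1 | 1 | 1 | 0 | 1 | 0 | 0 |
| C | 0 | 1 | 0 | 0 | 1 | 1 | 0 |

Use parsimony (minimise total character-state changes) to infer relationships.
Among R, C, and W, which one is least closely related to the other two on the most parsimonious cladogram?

The outgroup has state '0' for every character, so '1' is the derived state throughout.
C1: derived state '1' in M only — an autapomorphy, so it tells us nothing about relationships among taxa.
C2: derived state '1' in C, L, M, and P only — synapomorphy for {C, L, M, P}.
Only M and P show the derived state '1' for C3, supporting them as a clade.
C4: derived state '1' in R only — an autapomorphy, so it tells us nothing about relationships among taxa.
All ingroup taxa share the derived state '1' for C5; it defines the ingroup but does not resolve relationships within it.
C6: derived state '1' in C and L only — synapomorphy for {C, L}.
C7: derived state '1' in R and W only — synapomorphy for {R, W}.
Most parsimonious ingroup topology: (((L,C),(P,M)),(R,W)).
W and R share a more recent common ancestor with each other than either does with C, so C is the least closely related of the three.

C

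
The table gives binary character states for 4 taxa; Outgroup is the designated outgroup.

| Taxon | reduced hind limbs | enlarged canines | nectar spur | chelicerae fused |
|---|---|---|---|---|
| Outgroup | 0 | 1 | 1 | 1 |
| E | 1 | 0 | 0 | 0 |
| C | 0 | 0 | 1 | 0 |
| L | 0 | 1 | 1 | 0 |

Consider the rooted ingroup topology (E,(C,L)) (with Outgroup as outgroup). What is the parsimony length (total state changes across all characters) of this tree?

Map each character onto (E,(C,L)) (rooted by Outgroup) and count the minimum state changes it requires (Fitch parsimony):
reduced hind limbs: 1; enlarged canines: 2; nectar spur: 1; chelicerae fused: 1.
Total tree length = 5.

5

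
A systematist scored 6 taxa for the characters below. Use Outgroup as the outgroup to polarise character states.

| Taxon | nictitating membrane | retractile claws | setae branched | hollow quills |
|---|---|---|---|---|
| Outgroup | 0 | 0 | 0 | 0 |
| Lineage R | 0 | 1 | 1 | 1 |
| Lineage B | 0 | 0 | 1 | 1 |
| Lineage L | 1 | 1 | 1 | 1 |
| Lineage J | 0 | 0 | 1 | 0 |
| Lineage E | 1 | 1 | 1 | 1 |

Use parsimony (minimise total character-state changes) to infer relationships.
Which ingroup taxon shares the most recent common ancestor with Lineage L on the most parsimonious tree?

The outgroup has state '0' for every character, so '1' is the derived state throughout.
nictitating membrane: derived state '1' in Lineage E and Lineage L only — synapomorphy for {Lineage E, Lineage L}.
retractile claws: derived state '1' in Lineage E, Lineage L, and Lineage R only — synapomorphy for {Lineage E, Lineage L, Lineage R}.
setae branched (derived state '1') is shared by all ingroup taxa — unites the whole ingroup.
Only Lineage B, Lineage E, Lineage L, and Lineage R show the derived state '1' for hollow quills, supporting them as a clade.
Most parsimonious ingroup topology: (((Lineage R,(Lineage L,Lineage E)),Lineage B),Lineage J).
Lineage L and Lineage E form a cherry on this tree, so they are sister taxa.

Lineage E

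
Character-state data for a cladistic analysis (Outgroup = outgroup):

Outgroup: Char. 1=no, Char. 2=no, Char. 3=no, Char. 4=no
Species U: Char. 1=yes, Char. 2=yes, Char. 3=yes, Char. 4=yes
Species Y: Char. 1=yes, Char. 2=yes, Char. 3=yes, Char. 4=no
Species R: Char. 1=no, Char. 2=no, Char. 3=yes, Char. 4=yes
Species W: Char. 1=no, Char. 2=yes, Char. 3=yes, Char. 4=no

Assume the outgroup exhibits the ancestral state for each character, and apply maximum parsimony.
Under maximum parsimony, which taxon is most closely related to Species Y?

The outgroup has state 'no' for every character, so 'yes' is the derived state throughout.
Char. 1: derived state 'yes' in Species U and Species Y only — synapomorphy for {Species U, Species Y}.
Char. 2: derived state 'yes' in Species U, Species W, and Species Y only — synapomorphy for {Species U, Species W, Species Y}.
All ingroup taxa share the derived state 'yes' for Char. 3; it defines the ingroup but does not resolve relationships within it.
Char. 4 (state 'yes') occurs in Species R and Species U but conflicts with the nesting implied by the other characters — most parsimoniously interpreted as homoplasy.
Most parsimonious ingroup topology: (((Species U,Species Y),Species W),Species R).
Species Y and Species U form a cherry on this tree, so they are sister taxa.

Species U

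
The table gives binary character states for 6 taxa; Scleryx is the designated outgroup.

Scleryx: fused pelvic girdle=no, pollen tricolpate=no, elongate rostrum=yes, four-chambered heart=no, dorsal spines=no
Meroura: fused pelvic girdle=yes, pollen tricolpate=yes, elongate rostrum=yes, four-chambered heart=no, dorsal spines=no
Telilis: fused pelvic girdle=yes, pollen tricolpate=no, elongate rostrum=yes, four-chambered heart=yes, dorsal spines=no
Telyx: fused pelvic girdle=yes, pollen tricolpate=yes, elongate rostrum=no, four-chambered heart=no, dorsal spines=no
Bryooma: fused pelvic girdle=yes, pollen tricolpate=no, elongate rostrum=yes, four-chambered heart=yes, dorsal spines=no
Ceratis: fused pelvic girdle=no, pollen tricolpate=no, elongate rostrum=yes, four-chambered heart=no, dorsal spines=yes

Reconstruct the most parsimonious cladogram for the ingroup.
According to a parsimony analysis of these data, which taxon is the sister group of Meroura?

Telyx

Character polarity is set by the outgroup: the derived state is whichever differs from the outgroup's state, so for elongate rostrum the derived state is 'no', and for the remaining characters it is 'yes'.
Only Bryooma, Meroura, Telilis, and Telyx show the derived state 'yes' for fused pelvic girdle, supporting them as a clade.
pollen tricolpate: derived state 'yes' in Meroura and Telyx only — synapomorphy for {Meroura, Telyx}.
elongate rostrum: derived state 'no' in Telyx only — an autapomorphy, so it tells us nothing about relationships among taxa.
Only Bryooma and Telilis show the derived state 'yes' for four-chambered heart, supporting them as a clade.
dorsal spines (derived state 'yes') is unique to Ceratis (autapomorphy; uninformative for grouping).
Most parsimonious ingroup topology: (((Meroura,Telyx),(Telilis,Bryooma)),Ceratis).
Meroura and Telyx form a cherry on this tree, so they are sister taxa.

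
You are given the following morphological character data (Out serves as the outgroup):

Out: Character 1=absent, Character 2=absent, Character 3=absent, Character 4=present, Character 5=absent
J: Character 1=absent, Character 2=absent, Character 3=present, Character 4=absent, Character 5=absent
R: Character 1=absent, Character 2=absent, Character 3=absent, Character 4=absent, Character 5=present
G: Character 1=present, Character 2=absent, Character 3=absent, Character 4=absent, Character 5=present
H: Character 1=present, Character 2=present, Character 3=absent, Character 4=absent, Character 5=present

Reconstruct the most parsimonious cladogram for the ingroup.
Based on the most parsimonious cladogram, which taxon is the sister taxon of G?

Character polarity is set by the outgroup: the derived state is whichever differs from the outgroup's state, so for Character 4 the derived state is 'absent', and for the remaining characters it is 'present'.
Character 1 (derived state 'present') is shared by G and H — a synapomorphy uniting that clade.
Character 2 (derived state 'present') is unique to H (autapomorphy; uninformative for grouping).
Character 3: derived state 'present' in J only — an autapomorphy, so it tells us nothing about relationships among taxa.
Character 4 (derived state 'absent') is shared by all ingroup taxa — unites the whole ingroup.
Only G, H, and R show the derived state 'present' for Character 5, supporting them as a clade.
Most parsimonious ingroup topology: (J,(R,(G,H))).
G and H form a cherry on this tree, so they are sister taxa.

H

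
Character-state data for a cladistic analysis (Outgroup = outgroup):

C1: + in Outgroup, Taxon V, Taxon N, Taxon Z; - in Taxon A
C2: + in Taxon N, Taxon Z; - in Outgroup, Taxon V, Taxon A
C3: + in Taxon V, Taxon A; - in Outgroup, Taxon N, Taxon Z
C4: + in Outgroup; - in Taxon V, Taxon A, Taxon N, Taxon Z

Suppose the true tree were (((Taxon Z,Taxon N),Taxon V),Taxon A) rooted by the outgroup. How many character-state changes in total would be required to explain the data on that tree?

5

Map each character onto (((Taxon Z,Taxon N),Taxon V),Taxon A) (rooted by Outgroup) and count the minimum state changes it requires (Fitch parsimony):
C1: 1; C2: 1; C3: 2; C4: 1.
Total tree length = 5.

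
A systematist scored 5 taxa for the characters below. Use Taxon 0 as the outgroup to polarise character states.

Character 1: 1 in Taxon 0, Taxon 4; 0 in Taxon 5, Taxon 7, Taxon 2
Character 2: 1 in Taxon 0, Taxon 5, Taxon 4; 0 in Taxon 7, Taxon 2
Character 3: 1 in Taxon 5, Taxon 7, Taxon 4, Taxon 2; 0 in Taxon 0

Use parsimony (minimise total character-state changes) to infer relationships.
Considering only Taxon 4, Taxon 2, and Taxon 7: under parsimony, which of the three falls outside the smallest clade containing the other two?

Character polarity is set by the outgroup: the derived state is whichever differs from the outgroup's state, so for Character 1, Character 2 the derived state is '0', and for the remaining characters it is '1'.
Only Taxon 2, Taxon 5, and Taxon 7 show the derived state '0' for Character 1, supporting them as a clade.
Only Taxon 2 and Taxon 7 show the derived state '0' for Character 2, supporting them as a clade.
Character 3 (derived state '1') is shared by all ingroup taxa — unites the whole ingroup.
Most parsimonious ingroup topology: ((Taxon 5,(Taxon 7,Taxon 2)),Taxon 4).
Taxon 2 and Taxon 7 share a more recent common ancestor with each other than either does with Taxon 4, so Taxon 4 is the least closely related of the three.

Taxon 4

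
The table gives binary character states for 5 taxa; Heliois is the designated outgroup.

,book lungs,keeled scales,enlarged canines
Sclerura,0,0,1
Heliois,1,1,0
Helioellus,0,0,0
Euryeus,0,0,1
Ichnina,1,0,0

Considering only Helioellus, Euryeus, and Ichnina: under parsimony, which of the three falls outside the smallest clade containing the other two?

Character polarity is set by the outgroup: the derived state is whichever differs from the outgroup's state, so for book lungs, keeled scales the derived state is '0', and for the remaining characters it is '1'.
book lungs (derived state '0') is shared by Euryeus, Helioellus, and Sclerura — a synapomorphy uniting that clade.
All ingroup taxa share the derived state '0' for keeled scales; it defines the ingroup but does not resolve relationships within it.
Only Euryeus and Sclerura show the derived state '1' for enlarged canines, supporting them as a clade.
Most parsimonious ingroup topology: (Ichnina,((Sclerura,Euryeus),Helioellus)).
Euryeus and Helioellus share a more recent common ancestor with each other than either does with Ichnina, so Ichnina is the least closely related of the three.

Ichnina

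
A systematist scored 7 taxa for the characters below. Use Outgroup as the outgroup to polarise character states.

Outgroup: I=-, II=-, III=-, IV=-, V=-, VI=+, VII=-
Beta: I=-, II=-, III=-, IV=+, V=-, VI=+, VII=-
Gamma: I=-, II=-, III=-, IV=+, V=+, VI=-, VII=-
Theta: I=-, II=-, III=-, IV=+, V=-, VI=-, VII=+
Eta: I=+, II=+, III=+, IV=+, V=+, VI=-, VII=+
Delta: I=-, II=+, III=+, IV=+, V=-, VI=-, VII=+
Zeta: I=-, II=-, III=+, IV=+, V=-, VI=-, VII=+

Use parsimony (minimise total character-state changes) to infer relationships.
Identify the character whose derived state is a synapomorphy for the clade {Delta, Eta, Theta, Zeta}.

VII

Character polarity is set by the outgroup: the derived state is whichever differs from the outgroup's state, so for VI the derived state is '-', and for the remaining characters it is '+'.
I (derived state '+') is unique to Eta (autapomorphy; uninformative for grouping).
II: derived state '+' in Delta and Eta only — synapomorphy for {Delta, Eta}.
Only Delta, Eta, and Zeta show the derived state '+' for III, supporting them as a clade.
All ingroup taxa share the derived state '+' for IV; it defines the ingroup but does not resolve relationships within it.
V groups Eta and Gamma, which is incompatible with the clades supported by the remaining characters; treating it as convergent (homoplasy) costs fewer steps than any alternative tree.
VI: derived state '-' in Delta, Eta, Gamma, Theta, and Zeta only — synapomorphy for {Delta, Eta, Gamma, Theta, Zeta}.
Only Delta, Eta, Theta, and Zeta show the derived state '+' for VII, supporting them as a clade.
Most parsimonious ingroup topology: (Beta,(Gamma,(Theta,((Eta,Delta),Zeta)))).
The clade {Delta, Eta, Theta, Zeta} is supported by VII: its derived state '+' occurs in exactly those taxa and in no other taxon (including the outgroup).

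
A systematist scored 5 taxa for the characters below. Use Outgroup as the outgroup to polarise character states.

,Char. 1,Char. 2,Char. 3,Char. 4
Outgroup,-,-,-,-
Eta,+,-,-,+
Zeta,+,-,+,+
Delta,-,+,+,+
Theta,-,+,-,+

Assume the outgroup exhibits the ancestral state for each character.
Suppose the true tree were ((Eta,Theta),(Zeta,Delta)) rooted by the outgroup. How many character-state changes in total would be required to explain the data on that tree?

Map each character onto ((Eta,Theta),(Zeta,Delta)) (rooted by Outgroup) and count the minimum state changes it requires (Fitch parsimony):
Char. 1: 2; Char. 2: 2; Char. 3: 1; Char. 4: 1.
Total tree length = 6.

6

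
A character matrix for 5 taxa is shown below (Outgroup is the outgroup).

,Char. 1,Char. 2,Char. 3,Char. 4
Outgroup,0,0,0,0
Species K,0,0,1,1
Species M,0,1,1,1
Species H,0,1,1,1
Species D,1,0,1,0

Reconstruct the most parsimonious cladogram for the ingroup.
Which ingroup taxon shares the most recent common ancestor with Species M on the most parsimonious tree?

The outgroup has state '0' for every character, so '1' is the derived state throughout.
Char. 1 (derived state '1') is unique to Species D (autapomorphy; uninformative for grouping).
Char. 2: derived state '1' in Species H and Species M only — synapomorphy for {Species H, Species M}.
Char. 3 (derived state '1') is shared by all ingroup taxa — unites the whole ingroup.
Char. 4: derived state '1' in Species H, Species K, and Species M only — synapomorphy for {Species H, Species K, Species M}.
Most parsimonious ingroup topology: ((Species K,(Species M,Species H)),Species D).
Species M and Species H form a cherry on this tree, so they are sister taxa.

Species H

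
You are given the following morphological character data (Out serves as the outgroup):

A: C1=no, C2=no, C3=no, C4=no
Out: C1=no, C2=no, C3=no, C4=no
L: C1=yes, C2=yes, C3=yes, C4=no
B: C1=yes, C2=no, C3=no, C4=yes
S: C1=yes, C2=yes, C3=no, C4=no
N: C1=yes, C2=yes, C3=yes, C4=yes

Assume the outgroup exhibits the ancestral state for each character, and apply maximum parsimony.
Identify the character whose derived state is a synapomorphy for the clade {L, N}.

C3

The outgroup has state 'no' for every character, so 'yes' is the derived state throughout.
C1: derived state 'yes' in B, L, N, and S only — synapomorphy for {B, L, N, S}.
Only L, N, and S show the derived state 'yes' for C2, supporting them as a clade.
C3: derived state 'yes' in L and N only — synapomorphy for {L, N}.
C4 (state 'yes') occurs in B and N but conflicts with the nesting implied by the other characters — most parsimoniously interpreted as homoplasy.
Most parsimonious ingroup topology: ((B,((L,N),S)),A).
The clade {L, N} is supported by C3: its derived state 'yes' occurs in exactly those taxa and in no other taxon (including the outgroup).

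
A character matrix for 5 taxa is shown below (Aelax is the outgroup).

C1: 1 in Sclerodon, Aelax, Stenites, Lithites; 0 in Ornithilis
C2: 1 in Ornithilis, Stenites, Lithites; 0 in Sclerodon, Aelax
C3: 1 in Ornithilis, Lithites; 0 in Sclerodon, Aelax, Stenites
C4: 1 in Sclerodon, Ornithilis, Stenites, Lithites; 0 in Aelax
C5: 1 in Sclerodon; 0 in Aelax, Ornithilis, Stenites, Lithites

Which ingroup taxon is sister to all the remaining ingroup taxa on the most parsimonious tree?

Character polarity is set by the outgroup: the derived state is whichever differs from the outgroup's state, so for C1 the derived state is '0', and for the remaining characters it is '1'.
C1 (derived state '0') is unique to Ornithilis (autapomorphy; uninformative for grouping).
C2 (derived state '1') is shared by Lithites, Ornithilis, and Stenites — a synapomorphy uniting that clade.
C3 (derived state '1') is shared by Lithites and Ornithilis — a synapomorphy uniting that clade.
C4 (derived state '1') is shared by all ingroup taxa — unites the whole ingroup.
C5: derived state '1' in Sclerodon only — an autapomorphy, so it tells us nothing about relationships among taxa.
Most parsimonious ingroup topology: (((Ornithilis,Lithites),Stenites),Sclerodon).
Sclerodon is sister to the clade containing all other ingroup taxa, so it is the earliest-diverging (most basal) ingroup lineage.

Sclerodon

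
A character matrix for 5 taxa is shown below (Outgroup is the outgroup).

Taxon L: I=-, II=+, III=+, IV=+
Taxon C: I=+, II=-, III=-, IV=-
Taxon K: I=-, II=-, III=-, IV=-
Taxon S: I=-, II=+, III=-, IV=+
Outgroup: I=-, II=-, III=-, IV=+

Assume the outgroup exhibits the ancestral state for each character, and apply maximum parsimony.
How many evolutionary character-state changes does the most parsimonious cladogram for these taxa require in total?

Character polarity is set by the outgroup: the derived state is whichever differs from the outgroup's state, so for IV the derived state is '-', and for the remaining characters it is '+'.
I (derived state '+') is unique to Taxon C (autapomorphy; uninformative for grouping).
II: derived state '+' in Taxon L and Taxon S only — synapomorphy for {Taxon L, Taxon S}.
III (derived state '+') is unique to Taxon L (autapomorphy; uninformative for grouping).
Only Taxon C and Taxon K show the derived state '-' for IV, supporting them as a clade.
Most parsimonious ingroup topology: ((Taxon C,Taxon K),(Taxon L,Taxon S)).
Changes per character on this tree: I: 1; II: 1; III: 1; IV: 1.
Total = 4.

4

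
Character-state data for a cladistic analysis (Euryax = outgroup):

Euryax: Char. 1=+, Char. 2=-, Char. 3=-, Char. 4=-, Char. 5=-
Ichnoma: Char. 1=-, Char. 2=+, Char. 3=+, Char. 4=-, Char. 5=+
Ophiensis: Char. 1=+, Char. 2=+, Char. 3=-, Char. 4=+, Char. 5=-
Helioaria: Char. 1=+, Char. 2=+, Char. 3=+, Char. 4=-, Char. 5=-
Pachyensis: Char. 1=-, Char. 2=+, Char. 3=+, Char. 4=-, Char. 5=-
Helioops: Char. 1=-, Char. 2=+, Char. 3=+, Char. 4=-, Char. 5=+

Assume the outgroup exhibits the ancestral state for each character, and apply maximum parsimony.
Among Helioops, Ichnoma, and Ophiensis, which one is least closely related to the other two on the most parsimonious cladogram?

Ophiensis

Character polarity is set by the outgroup: the derived state is whichever differs from the outgroup's state, so for Char. 1 the derived state is '-', and for the remaining characters it is '+'.
Only Helioops, Ichnoma, and Pachyensis show the derived state '-' for Char. 1, supporting them as a clade.
All ingroup taxa share the derived state '+' for Char. 2; it defines the ingroup but does not resolve relationships within it.
Only Helioaria, Helioops, Ichnoma, and Pachyensis show the derived state '+' for Char. 3, supporting them as a clade.
Char. 4: derived state '+' in Ophiensis only — an autapomorphy, so it tells us nothing about relationships among taxa.
Only Helioops and Ichnoma show the derived state '+' for Char. 5, supporting them as a clade.
Most parsimonious ingroup topology: ((((Ichnoma,Helioops),Pachyensis),Helioaria),Ophiensis).
Helioops and Ichnoma share a more recent common ancestor with each other than either does with Ophiensis, so Ophiensis is the least closely related of the three.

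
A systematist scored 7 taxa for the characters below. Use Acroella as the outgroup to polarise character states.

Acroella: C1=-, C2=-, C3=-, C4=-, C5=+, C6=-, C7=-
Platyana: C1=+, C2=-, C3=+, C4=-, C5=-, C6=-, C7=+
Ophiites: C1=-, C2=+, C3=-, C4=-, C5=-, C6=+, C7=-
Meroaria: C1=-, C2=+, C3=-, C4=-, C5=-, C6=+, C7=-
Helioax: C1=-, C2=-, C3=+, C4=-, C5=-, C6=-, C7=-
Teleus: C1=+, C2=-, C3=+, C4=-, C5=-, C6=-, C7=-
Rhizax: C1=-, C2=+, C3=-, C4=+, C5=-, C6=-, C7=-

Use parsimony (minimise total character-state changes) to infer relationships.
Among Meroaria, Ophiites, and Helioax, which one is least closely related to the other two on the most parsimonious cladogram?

Helioax

Character polarity is set by the outgroup: the derived state is whichever differs from the outgroup's state, so for C5 the derived state is '-', and for the remaining characters it is '+'.
Only Platyana and Teleus show the derived state '+' for C1, supporting them as a clade.
C2: derived state '+' in Meroaria, Ophiites, and Rhizax only — synapomorphy for {Meroaria, Ophiites, Rhizax}.
C3: derived state '+' in Helioax, Platyana, and Teleus only — synapomorphy for {Helioax, Platyana, Teleus}.
C4: derived state '+' in Rhizax only — an autapomorphy, so it tells us nothing about relationships among taxa.
C5 (derived state '-') is shared by all ingroup taxa — unites the whole ingroup.
C6 (derived state '+') is shared by Meroaria and Ophiites — a synapomorphy uniting that clade.
C7: derived state '+' in Platyana only — an autapomorphy, so it tells us nothing about relationships among taxa.
Most parsimonious ingroup topology: (((Platyana,Teleus),Helioax),((Ophiites,Meroaria),Rhizax)).
Meroaria and Ophiites share a more recent common ancestor with each other than either does with Helioax, so Helioax is the least closely related of the three.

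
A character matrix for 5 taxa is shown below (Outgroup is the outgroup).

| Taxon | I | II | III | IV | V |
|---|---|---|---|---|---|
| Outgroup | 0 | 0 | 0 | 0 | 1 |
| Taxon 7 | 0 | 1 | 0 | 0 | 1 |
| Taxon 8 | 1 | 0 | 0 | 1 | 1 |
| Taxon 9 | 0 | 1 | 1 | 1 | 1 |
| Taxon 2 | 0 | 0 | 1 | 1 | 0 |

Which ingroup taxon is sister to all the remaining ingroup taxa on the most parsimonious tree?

Character polarity is set by the outgroup: the derived state is whichever differs from the outgroup's state, so for V the derived state is '0', and for the remaining characters it is '1'.
I (derived state '1') is unique to Taxon 8 (autapomorphy; uninformative for grouping).
II (state '1') occurs in Taxon 7 and Taxon 9 but conflicts with the nesting implied by the other characters — most parsimoniously interpreted as homoplasy.
III (derived state '1') is shared by Taxon 2 and Taxon 9 — a synapomorphy uniting that clade.
IV: derived state '1' in Taxon 2, Taxon 8, and Taxon 9 only — synapomorphy for {Taxon 2, Taxon 8, Taxon 9}.
V: derived state '0' in Taxon 2 only — an autapomorphy, so it tells us nothing about relationships among taxa.
Most parsimonious ingroup topology: (Taxon 7,(Taxon 8,(Taxon 9,Taxon 2))).
Taxon 7 is sister to the clade containing all other ingroup taxa, so it is the earliest-diverging (most basal) ingroup lineage.

Taxon 7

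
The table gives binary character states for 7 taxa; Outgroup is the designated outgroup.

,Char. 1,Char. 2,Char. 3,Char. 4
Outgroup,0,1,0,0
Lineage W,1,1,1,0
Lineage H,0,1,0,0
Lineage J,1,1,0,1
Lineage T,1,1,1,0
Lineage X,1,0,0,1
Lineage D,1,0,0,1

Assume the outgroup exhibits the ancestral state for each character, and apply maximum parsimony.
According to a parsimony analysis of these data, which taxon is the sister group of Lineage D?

Lineage X

Character polarity is set by the outgroup: the derived state is whichever differs from the outgroup's state, so for Char. 2 the derived state is '0', and for the remaining characters it is '1'.
Char. 1: derived state '1' in Lineage D, Lineage J, Lineage T, Lineage W, and Lineage X only — synapomorphy for {Lineage D, Lineage J, Lineage T, Lineage W, Lineage X}.
Char. 2 (derived state '0') is shared by Lineage D and Lineage X — a synapomorphy uniting that clade.
Only Lineage T and Lineage W show the derived state '1' for Char. 3, supporting them as a clade.
Only Lineage D, Lineage J, and Lineage X show the derived state '1' for Char. 4, supporting them as a clade.
Most parsimonious ingroup topology: (((Lineage W,Lineage T),(Lineage J,(Lineage X,Lineage D))),Lineage H).
Lineage D and Lineage X form a cherry on this tree, so they are sister taxa.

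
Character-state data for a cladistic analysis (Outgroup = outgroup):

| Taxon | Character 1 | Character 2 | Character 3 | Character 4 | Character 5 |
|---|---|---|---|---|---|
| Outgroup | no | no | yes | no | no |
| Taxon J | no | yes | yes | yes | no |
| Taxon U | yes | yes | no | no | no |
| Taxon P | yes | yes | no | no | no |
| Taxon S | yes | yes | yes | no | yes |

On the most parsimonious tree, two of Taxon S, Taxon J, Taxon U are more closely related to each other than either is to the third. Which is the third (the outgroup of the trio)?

Character polarity is set by the outgroup: the derived state is whichever differs from the outgroup's state, so for Character 3 the derived state is 'no', and for the remaining characters it is 'yes'.
Character 1 (derived state 'yes') is shared by Taxon P, Taxon S, and Taxon U — a synapomorphy uniting that clade.
All ingroup taxa share the derived state 'yes' for Character 2; it defines the ingroup but does not resolve relationships within it.
Character 3: derived state 'no' in Taxon P and Taxon U only — synapomorphy for {Taxon P, Taxon U}.
Character 4: derived state 'yes' in Taxon J only — an autapomorphy, so it tells us nothing about relationships among taxa.
Character 5: derived state 'yes' in Taxon S only — an autapomorphy, so it tells us nothing about relationships among taxa.
Most parsimonious ingroup topology: (Taxon J,((Taxon U,Taxon P),Taxon S)).
Taxon U and Taxon S share a more recent common ancestor with each other than either does with Taxon J, so Taxon J is the least closely related of the three.

Taxon J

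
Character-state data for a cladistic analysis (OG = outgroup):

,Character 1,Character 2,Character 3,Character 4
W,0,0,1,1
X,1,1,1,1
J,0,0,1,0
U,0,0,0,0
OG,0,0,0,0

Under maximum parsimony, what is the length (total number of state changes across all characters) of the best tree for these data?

4

The outgroup has state '0' for every character, so '1' is the derived state throughout.
Character 1 (derived state '1') is unique to X (autapomorphy; uninformative for grouping).
Character 2: derived state '1' in X only — an autapomorphy, so it tells us nothing about relationships among taxa.
Character 3 (derived state '1') is shared by J, W, and X — a synapomorphy uniting that clade.
Character 4: derived state '1' in W and X only — synapomorphy for {W, X}.
Most parsimonious ingroup topology: (((X,W),J),U).
Changes per character on this tree: Character 1: 1; Character 2: 1; Character 3: 1; Character 4: 1.
Total = 4.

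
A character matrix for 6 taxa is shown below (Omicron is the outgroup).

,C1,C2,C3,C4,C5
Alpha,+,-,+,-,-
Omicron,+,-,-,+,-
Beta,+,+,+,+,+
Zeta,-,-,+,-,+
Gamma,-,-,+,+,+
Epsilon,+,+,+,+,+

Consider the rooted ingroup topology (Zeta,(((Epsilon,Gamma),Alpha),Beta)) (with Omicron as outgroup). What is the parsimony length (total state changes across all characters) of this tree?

Map each character onto (Zeta,(((Epsilon,Gamma),Alpha),Beta)) (rooted by Omicron) and count the minimum state changes it requires (Fitch parsimony):
C1: 2; C2: 2; C3: 1; C4: 2; C5: 2.
Total tree length = 9.

9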